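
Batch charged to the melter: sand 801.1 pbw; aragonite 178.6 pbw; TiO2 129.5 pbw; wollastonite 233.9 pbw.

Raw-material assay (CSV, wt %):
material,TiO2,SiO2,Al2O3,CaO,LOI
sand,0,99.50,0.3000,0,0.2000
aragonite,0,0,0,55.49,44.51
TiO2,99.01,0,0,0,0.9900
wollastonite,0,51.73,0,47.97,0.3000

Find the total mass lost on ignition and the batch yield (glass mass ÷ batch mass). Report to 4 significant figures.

Values along the way are printed rounded off to 4 significant digits across the worked steps. Exact precision is held at every stage — a single rounding yields every reported figure; derived quantities are re-derived starting from the weights at 1260 pbw of glass in exact precision (the four compositions, ignition loss, the yield, glass mass, the totals) precisely as stated by the question or the answer.
LOI of each material in turn:
  sand: 801.1 × 0.002000 = 1.602 pbw
  aragonite: 178.6 × 0.4451 = 79.49 pbw
  TiO2: 129.5 × 0.009900 = 1.282 pbw
  wollastonite: 233.9 × 0.003000 = 0.7017 pbw
Total LOI = 83.08 pbw
Glass = batch − LOI = 1343 − 83.08 = 1260 pbw

LOI loss = 83.08 pbw; glass = 1260 pbw; yield = 93.81%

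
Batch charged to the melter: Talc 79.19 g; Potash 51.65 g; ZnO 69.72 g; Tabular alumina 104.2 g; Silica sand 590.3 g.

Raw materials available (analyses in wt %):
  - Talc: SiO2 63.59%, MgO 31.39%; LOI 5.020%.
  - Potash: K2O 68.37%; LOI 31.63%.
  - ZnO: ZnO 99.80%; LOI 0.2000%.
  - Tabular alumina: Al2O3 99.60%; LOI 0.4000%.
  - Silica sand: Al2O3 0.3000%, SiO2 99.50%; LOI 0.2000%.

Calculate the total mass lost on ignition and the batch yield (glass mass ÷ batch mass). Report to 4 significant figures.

LOI loss = 22.05 g; glass = 873.0 g; yield = 97.54%

Mid-chain values are shown, rounded to four significant digits, on the page. Full float precision is kept at every stage. Each reported result takes exactly one rounding; the derived quantities (the totals, the five compositions, ignition loss, glass mass, yield) are recomputed at exact precision from the batch weights on 873.0 g of glass, exactly as printed in the problem or the answer.
Per-material ignition loss:
  Talc: 79.19 × 0.05020 = 3.975 g
  Potash: 51.65 × 0.3163 = 16.34 g
  ZnO: 69.72 × 0.002000 = 0.1394 g
  Tabular alumina: 104.2 × 0.004000 = 0.4168 g
  Silica sand: 590.3 × 0.002000 = 1.181 g
Total LOI = 22.05 g
Glass = batch − LOI = 895.1 − 22.05 = 873.0 g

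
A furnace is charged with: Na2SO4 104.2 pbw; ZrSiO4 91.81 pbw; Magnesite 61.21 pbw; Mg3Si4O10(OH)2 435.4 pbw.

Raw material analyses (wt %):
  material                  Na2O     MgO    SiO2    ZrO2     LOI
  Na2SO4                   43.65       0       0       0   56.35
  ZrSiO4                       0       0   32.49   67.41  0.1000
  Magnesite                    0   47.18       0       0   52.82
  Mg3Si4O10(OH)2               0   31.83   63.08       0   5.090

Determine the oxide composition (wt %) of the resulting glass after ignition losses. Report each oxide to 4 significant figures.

Glass mass = 579.3 pbw (batch 692.6 − LOI 113.3).
Composition: Na2O 7.851%, MgO 28.91%, SiO2 52.56%, ZrO2 10.68%

All arithmetic maintains exact precision at all times. The intermediate values are printed rounded off to 4 significant figures within the worked lines — a single rounding produces each reported value; derived quantities, including LOI, four oxide percentages, the yield, the totals, glass mass, are re-derived from the weighed amounts on 579.3 pbw of glass at exact precision as quoted within the problem or the answer.
Oxide-by-oxide delivered mass:
  Na2O: 104.2·0.4365 = 45.48 pbw
  MgO: 61.21·0.4718 + 435.4·0.3183 = 167.5 pbw
  SiO2: 91.81·0.3249 + 435.4·0.6308 = 304.5 pbw
  ZrO2: 91.81·0.6741 = 61.89 pbw
LOI: 104.2·0.5635 + 91.81·0.001000 + 61.21·0.5282 + 435.4·0.05090 = 113.3 pbw
Glass mass = batch − LOI = 692.6 − 113.3 = 579.3 pbw (consistent with Σ oxide mass)
percent by weight: oxide/glass ×100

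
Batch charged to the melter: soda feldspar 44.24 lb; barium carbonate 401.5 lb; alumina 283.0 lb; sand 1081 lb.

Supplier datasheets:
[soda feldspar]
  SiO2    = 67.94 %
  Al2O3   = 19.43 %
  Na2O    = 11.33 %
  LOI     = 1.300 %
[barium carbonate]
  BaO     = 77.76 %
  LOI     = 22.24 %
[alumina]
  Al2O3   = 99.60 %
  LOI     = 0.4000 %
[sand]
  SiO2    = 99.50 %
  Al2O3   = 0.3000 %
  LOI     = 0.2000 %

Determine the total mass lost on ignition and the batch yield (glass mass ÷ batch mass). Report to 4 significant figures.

All internal work maintains full float precision in all steps. Working values are printed rounded to 4 significant digits at each printed step. Every reported figure carries a single rounding — the derived quantities (ignition loss, the totals, glass mass, yield, the four compositions) are recomputed in full float precision from the weighed amounts for 1717 lb of glass as written in problem or answer.
Ignition loss by material:
  soda feldspar: 44.24 × 0.01300 = 0.5751 lb
  barium carbonate: 401.5 × 0.2224 = 89.29 lb
  alumina: 283.0 × 0.004000 = 1.132 lb
  sand: 1081 × 0.002000 = 2.162 lb
Total LOI = 93.16 lb
Glass = batch − LOI = 1810 − 93.16 = 1717 lb

LOI loss = 93.16 lb; glass = 1717 lb; yield = 94.85%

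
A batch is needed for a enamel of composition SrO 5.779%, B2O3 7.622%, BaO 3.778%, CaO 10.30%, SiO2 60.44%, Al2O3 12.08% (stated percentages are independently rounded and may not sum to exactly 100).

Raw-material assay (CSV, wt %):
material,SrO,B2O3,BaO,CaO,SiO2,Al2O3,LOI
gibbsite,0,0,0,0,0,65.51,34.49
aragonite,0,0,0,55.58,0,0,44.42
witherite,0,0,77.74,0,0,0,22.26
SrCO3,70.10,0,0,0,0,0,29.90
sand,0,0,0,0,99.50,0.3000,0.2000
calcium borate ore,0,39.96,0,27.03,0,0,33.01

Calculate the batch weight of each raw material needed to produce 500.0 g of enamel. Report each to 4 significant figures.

Each numeric step keeps full precision in all steps; working values are displayed, with 4-significant-figure rounding, as written. A single rounding produces every reported value. The derived quantities (six oxide percentages, the yield, net glass mass, the totals, LOI) are re-derived in exact precision starting from the weights on 500.0 g of glass, as quoted within problem or answer.
Oxide mass targets, per 500.0 g enamel:
  SrO: 5.779% × 500.0 = 28.90 g
  B2O3: 7.622% × 500.0 = 38.11 g
  BaO: 3.778% × 500.0 = 18.89 g
  CaO: 10.30% × 500.0 = 51.50 g
  SiO2: 60.44% × 500.0 = 302.2 g
  Al2O3: 12.08% × 500.0 = 60.40 g
Checking each oxide sum per the reported batch figures, versus the basis set out (oxide sums agree with the targets up to rounding of the answer):
  SrO: 41.22·0.7010 = 28.90 g (target 28.90 g)
  B2O3: 95.37·0.3996 = 38.11 g (target 38.11 g)
  BaO: 24.30·0.7774 = 18.89 g (target 18.89 g)
  CaO: 46.28·0.5558 + 95.37·0.2703 = 51.50 g (target 51.50 g)
  SiO2: 303.7·0.9950 = 302.2 g (target 302.2 g)
  Al2O3: 90.81·0.6551 + 303.7·0.003000 = 60.40 g (target 60.40 g)
Glass-mass bookkeeping: batch total minus LOI = 500.0 g (per-oxide target masses sum to 500.0 g; with the basis standing at 500.0 g — gaps are rounding artifacts).
Adding the batch up: Σ batch = 601.7 g; LOI loss = Σ batch·LOI = 101.7 g; glass ÷ batch gives a yield of 83.10%.

Batch per 500.0 g enamel:
  gibbsite: 90.81 g
  aragonite: 46.28 g
  witherite: 24.30 g
  SrCO3: 41.22 g
  sand: 303.7 g
  calcium borate ore: 95.37 g
Total batch = 601.7 g; LOI loss = 101.7 g; yield = 83.10%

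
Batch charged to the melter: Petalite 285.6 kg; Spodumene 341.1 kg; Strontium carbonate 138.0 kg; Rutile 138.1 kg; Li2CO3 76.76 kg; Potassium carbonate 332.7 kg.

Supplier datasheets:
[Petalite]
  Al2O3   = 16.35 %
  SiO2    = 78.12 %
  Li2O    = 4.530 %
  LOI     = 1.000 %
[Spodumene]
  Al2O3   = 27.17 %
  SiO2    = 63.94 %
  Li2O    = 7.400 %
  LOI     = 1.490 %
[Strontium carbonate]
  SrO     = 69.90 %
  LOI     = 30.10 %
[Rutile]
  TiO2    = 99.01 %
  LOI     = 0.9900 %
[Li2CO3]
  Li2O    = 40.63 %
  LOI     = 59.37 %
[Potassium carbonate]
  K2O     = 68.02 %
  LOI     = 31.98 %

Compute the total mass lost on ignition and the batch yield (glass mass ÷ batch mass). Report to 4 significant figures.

All arithmetic holds full float precision at every stage — mid-chain values appear, with 4-significant-figure rounding, at each printed step; every reported value takes a single rounding — derived quantities are computed in exact precision (six oxide percentages, the yield, glass mass, the totals, LOI) from the batch weights on 1109 kg of glass precisely as stated by either problem or answer.
Material-by-material LOI:
  Petalite: 285.6 × 0.01000 = 2.856 kg
  Spodumene: 341.1 × 0.01490 = 5.082 kg
  Strontium carbonate: 138.0 × 0.3010 = 41.54 kg
  Rutile: 138.1 × 0.009900 = 1.367 kg
  Li2CO3: 76.76 × 0.5937 = 45.57 kg
  Potassium carbonate: 332.7 × 0.3198 = 106.4 kg
Total LOI = 202.8 kg
Glass = batch − LOI = 1312 − 202.8 = 1109 kg

LOI loss = 202.8 kg; glass = 1109 kg; yield = 84.54%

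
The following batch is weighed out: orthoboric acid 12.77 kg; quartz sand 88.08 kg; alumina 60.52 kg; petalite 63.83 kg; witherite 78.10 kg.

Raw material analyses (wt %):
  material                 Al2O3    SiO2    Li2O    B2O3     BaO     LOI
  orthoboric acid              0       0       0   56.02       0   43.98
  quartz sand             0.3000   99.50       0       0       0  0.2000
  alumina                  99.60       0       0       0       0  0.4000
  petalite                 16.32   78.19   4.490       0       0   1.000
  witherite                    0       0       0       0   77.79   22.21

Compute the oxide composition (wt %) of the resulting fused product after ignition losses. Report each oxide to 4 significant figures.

Mid-chain values are printed rounded off to 4 significant digits when written out. All arithmetic carries exact precision throughout; a single rounding yields every reported value — all derived quantities, including yield, the five compositions, LOI, net glass mass, the totals, are recomputed from the batch weights on 279.3 kg of glass in full float precision, as set out in problem or answer.
What the batch supplies per oxide:
  Al2O3: 88.08·0.003000 + 60.52·0.9960 + 63.83·0.1632 = 70.96 kg
  SiO2: 88.08·0.9950 + 63.83·0.7819 = 137.5 kg
  Li2O: 63.83·0.04490 = 2.866 kg
  B2O3: 12.77·0.5602 = 7.154 kg
  BaO: 78.10·0.7779 = 60.75 kg
LOI: 12.77·0.4398 + 88.08·0.002000 + 60.52·0.004000 + 63.83·0.01000 + 78.10·0.2221 = 24.02 kg
batch − LOI leaves glass = 303.3 − 24.02 = 279.3 kg (the oxide masses sum to this)
percent share: oxide ÷ glass, ×100

Glass mass = 279.3 kg (batch 303.3 − LOI 24.02).
Composition: Al2O3 25.41%, SiO2 49.25%, Li2O 1.026%, B2O3 2.561%, BaO 21.75%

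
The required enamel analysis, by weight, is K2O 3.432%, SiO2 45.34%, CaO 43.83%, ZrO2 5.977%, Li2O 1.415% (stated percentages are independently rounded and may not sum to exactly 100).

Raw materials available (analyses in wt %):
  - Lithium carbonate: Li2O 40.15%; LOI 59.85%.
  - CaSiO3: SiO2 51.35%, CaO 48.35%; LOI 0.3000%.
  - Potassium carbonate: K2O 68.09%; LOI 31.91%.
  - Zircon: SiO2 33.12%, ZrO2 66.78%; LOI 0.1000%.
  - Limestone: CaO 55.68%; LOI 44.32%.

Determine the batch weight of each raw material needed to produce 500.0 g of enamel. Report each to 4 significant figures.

Batch per 500.0 g enamel:
  Lithium carbonate: 17.62 g
  CaSiO3: 412.6 g
  Potassium carbonate: 25.20 g
  Zircon: 44.75 g
  Limestone: 35.29 g
Total batch = 535.5 g; LOI loss = 35.51 g; yield = 93.37%

All arithmetic keeps exact precision from start to finish. Working values appear rounded off to 4 significant figures between the steps — every reported result takes a single rounding — all derived quantities, including glass mass, the totals, five oxide percentages, yield, LOI, are rebuilt starting from the weights on 500.0 g of glass in exact precision as they appear in either problem or answer.
Target masses of each oxide per 500.0 g enamel:
  K2O: 3.432% × 500.0 = 17.16 g
  SiO2: 45.34% × 500.0 = 226.7 g
  CaO: 43.83% × 500.0 = 219.2 g
  ZrO2: 5.977% × 500.0 = 29.88 g
  Li2O: 1.415% × 500.0 = 7.075 g
Per-oxide balance check applying the batch weights above, on the stated basis (target by target, the sums agree exact up to rounding of places):
  K2O: 25.20·0.6809 = 17.16 g (target 17.16 g)
  SiO2: 412.6·0.5135 + 44.75·0.3312 = 226.7 g (target 226.7 g)
  CaO: 412.6·0.4835 + 35.29·0.5568 = 219.1 g (target 219.2 g)
  ZrO2: 44.75·0.6678 = 29.88 g (target 29.88 g)
  Li2O: 17.62·0.4015 = 7.074 g (target 7.075 g)
Glass-mass sanity pass: Σ batch − LOI loss = 500.0 g (per-oxide target masses sum to 500.0 g; the stated basis being 500.0 g — gaps are rounding artifacts).
Summing the batch: Σ batch = 535.5 g; the LOI term Σ batch·LOI equals 35.51 g; yield, glass over the total, = 93.37%.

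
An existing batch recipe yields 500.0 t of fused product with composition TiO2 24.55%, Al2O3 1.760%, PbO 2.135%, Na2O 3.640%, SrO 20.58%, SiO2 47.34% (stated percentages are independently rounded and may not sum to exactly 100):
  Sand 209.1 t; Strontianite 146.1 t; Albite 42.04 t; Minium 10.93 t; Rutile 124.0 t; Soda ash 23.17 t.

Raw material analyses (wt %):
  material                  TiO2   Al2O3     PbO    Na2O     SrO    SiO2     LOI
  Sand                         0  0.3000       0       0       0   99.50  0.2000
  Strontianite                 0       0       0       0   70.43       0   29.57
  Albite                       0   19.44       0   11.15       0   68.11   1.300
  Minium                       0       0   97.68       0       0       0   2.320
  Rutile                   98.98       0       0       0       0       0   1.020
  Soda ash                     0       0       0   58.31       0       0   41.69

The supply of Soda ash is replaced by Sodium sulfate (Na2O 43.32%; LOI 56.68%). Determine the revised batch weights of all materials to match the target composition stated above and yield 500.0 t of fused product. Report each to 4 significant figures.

Revised batch per 500.0 t fused product:
  Sand: 209.1 t
  Strontianite: 146.1 t
  Albite: 42.04 t
  Minium: 10.93 t
  Rutile: 124.0 t
  Sodium sulfate: 31.19 t
Total batch = 563.4 t; LOI loss = 63.36 t

Working values appear (rounded to 4 significant figures) in the printout — all arithmetic runs at full float precision at every stage — every reported figure is rounded exactly once; derived quantities are computed from the batch weights per 500.0 t of glass at full precision (net glass mass, the totals, six oxide percentages, the yield, ignition loss), precisely as stated by the question or the answer.
Target masses of each oxide per 500.0 t fused product:
  TiO2: 24.55% × 500.0 = 122.8 t
  Al2O3: 1.760% × 500.0 = 8.800 t
  PbO: 2.135% × 500.0 = 10.68 t
  Na2O: 3.640% × 500.0 = 18.20 t
  SrO: 20.58% × 500.0 = 102.9 t
  SiO2: 47.34% × 500.0 = 236.7 t
Oxide-by-oxide audit on the weights just shown, per the basis as stated (every target is met by its sum inside rounding margins):
  TiO2: 124.0·0.9898 = 122.7 t (target 122.8 t)
  Al2O3: 209.1·0.003000 + 42.04·0.1944 = 8.800 t (target 8.800 t)
  PbO: 10.93·0.9768 = 10.68 t (target 10.68 t)
  Na2O: 42.04·0.1115 + 31.19·0.4332 = 18.20 t (target 18.20 t)
  SrO: 146.1·0.7043 = 102.9 t (target 102.9 t)
  SiO2: 209.1·0.9950 + 42.04·0.6811 = 236.7 t (target 236.7 t)
Consistency of the glass mass: whole batch net of LOI = 500.0 t (the targets, summed, come to 500.0 t; with the basis standing at 500.0 t — deltas are rounding alone).
Summing the batch: Σ batch = 563.4 t; ignition loss, Σ(batch × LOI) = 63.36 t; yield = glass ÷ total batch = 88.75%.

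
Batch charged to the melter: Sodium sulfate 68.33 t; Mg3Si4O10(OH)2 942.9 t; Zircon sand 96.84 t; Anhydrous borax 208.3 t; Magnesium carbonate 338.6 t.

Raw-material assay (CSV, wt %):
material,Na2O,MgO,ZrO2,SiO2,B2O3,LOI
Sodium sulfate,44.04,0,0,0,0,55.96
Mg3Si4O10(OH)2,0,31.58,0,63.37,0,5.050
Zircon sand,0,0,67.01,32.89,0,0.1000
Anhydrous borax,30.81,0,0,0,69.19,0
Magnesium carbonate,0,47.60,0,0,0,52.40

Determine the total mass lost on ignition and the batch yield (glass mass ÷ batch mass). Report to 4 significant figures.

LOI loss = 263.4 t; glass = 1392 t; yield = 84.09%

Full float precision is maintained from first step to last — mid-chain values appear rounded to 4 significant figures when written out. Exactly one rounding goes into every reported result — the derived quantities, including ignition loss, the five compositions, totals, net glass mass, the yield, are re-derived using the weight values per 1392 t of glass at full float precision, precisely as stated by question or answer.
Each material's LOI contribution:
  Sodium sulfate: 68.33 × 0.5596 = 38.24 t
  Mg3Si4O10(OH)2: 942.9 × 0.05050 = 47.62 t
  Zircon sand: 96.84 × 0.001000 = 0.09684 t
  Anhydrous borax: 208.3 × 0 = 0 t
  Magnesium carbonate: 338.6 × 0.5240 = 177.4 t
Total LOI = 263.4 t
Glass = batch − LOI = 1655 − 263.4 = 1392 t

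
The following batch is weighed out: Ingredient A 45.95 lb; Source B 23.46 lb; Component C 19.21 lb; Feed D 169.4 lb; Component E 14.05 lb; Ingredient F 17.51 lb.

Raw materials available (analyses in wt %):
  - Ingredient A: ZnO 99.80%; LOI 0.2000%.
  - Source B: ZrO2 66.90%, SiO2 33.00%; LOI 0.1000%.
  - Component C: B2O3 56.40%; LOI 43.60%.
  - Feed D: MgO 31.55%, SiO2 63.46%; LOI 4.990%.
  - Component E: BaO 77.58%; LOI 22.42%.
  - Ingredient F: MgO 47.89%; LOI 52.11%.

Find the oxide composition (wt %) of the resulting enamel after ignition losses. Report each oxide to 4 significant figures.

Full precision is maintained in every operation — values along the way appear rounded off to 4 significant digits in the working. Each reported result is rounded exactly once; the derived quantities (the six compositions, glass mass, ignition loss, totals, yield) are carried starting from the weights on 260.4 lb of glass at full float precision as they appear in problem or answer.
Delivered oxide masses:
  ZnO: 45.95·0.9980 = 45.86 lb
  ZrO2: 23.46·0.6690 = 15.69 lb
  MgO: 169.4·0.3155 + 17.51·0.4789 = 61.83 lb
  SiO2: 23.46·0.3300 + 169.4·0.6346 = 115.2 lb
  B2O3: 19.21·0.5640 = 10.83 lb
  BaO: 14.05·0.7758 = 10.90 lb
LOI: 45.95·0.002000 + 23.46·0.001000 + 19.21·0.4360 + 169.4·0.04990 + 14.05·0.2242 + 17.51·0.5211 = 29.22 lb
Glass = total batch minus LOI = 289.6 − 29.22 = 260.4 lb (consistent with Σ oxide mass)
percent share: oxide ÷ glass, ×100

Glass mass = 260.4 lb (batch 289.6 − LOI 29.22).
Composition: ZnO 17.61%, ZrO2 6.028%, MgO 23.75%, SiO2 44.26%, B2O3 4.161%, BaO 4.186%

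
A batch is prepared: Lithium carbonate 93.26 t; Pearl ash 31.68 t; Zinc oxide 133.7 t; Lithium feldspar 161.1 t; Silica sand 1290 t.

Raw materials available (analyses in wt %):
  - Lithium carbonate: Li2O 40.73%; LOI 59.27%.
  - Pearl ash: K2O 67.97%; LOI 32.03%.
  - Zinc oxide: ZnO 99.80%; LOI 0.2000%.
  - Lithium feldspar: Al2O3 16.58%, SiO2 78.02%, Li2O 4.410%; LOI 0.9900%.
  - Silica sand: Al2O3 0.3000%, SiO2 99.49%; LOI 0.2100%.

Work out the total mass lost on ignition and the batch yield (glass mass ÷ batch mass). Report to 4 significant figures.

Mid-chain values are printed (rounded to 4 significant figures) as written. Each numeric step carries full precision from start to finish. Each reported result sees exactly one rounding. Derived quantities (net glass mass, the totals, ignition loss, the yield, five oxide percentages) are rebuilt from the weighed amounts per 1640 t of glass at full float precision as set out in the problem or the answer.
Ignition loss by material:
  Lithium carbonate: 93.26 × 0.5927 = 55.28 t
  Pearl ash: 31.68 × 0.3203 = 10.15 t
  Zinc oxide: 133.7 × 0.002000 = 0.2674 t
  Lithium feldspar: 161.1 × 0.009900 = 1.595 t
  Silica sand: 1290 × 0.002100 = 2.709 t
Total LOI = 69.99 t
Glass = batch − LOI = 1710 − 69.99 = 1640 t

LOI loss = 69.99 t; glass = 1640 t; yield = 95.91%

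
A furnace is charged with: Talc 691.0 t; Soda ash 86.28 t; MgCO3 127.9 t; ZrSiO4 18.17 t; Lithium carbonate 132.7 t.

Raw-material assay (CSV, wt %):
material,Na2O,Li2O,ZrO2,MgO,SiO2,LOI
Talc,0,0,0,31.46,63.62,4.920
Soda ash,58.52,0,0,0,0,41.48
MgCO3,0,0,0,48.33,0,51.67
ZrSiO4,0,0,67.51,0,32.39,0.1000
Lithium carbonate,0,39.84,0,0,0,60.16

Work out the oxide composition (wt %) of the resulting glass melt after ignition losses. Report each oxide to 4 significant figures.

Mid-chain values are printed (rounded to 4 significant digits) across the worked steps; all arithmetic carries full precision end to end; a single rounding yields every reported number — derived quantities (the totals, LOI, the yield, glass mass, five oxide percentages) are carried in full precision starting from the weights at 840.3 t of glass as they appear in problem or answer.
Delivered oxide masses:
  Na2O: 86.28·0.5852 = 50.49 t
  Li2O: 132.7·0.3984 = 52.87 t
  ZrO2: 18.17·0.6751 = 12.27 t
  MgO: 691.0·0.3146 + 127.9·0.4833 = 279.2 t
  SiO2: 691.0·0.6362 + 18.17·0.3239 = 445.5 t
LOI: 691.0·0.04920 + 86.28·0.4148 + 127.9·0.5167 + 18.17·0.001000 + 132.7·0.6016 = 215.7 t
The glass mass, total less LOI, = 1056 − 215.7 = 840.3 t (the oxide masses sum to this)
each oxide over glass, ×100, is wt %

Glass mass = 840.3 t (batch 1056 − LOI 215.7).
Composition: Na2O 6.008%, Li2O 6.291%, ZrO2 1.460%, MgO 33.23%, SiO2 53.01%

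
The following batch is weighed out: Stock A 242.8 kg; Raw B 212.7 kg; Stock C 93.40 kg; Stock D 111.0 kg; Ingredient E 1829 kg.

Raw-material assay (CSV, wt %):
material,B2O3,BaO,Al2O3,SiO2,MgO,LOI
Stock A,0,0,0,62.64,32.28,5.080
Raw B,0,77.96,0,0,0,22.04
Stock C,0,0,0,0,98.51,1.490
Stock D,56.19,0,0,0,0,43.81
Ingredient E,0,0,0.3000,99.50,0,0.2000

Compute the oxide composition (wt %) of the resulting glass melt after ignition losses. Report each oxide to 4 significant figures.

Full float precision is kept all the way through — in-progress results are shown with 4-significant-figure rounding in the working; a single rounding finalizes each reported number; all derived quantities, including ignition loss, the totals, five oxide percentages, net glass mass, yield, are carried starting from the weights per 2376 kg of glass in exact precision exactly as shown in question or answer.
Mass of each oxide from the mix:
  B2O3: 111.0·0.5619 = 62.37 kg
  BaO: 212.7·0.7796 = 165.8 kg
  Al2O3: 1829·0.003000 = 5.487 kg
  SiO2: 242.8·0.6264 + 1829·0.9950 = 1972 kg
  MgO: 242.8·0.3228 + 93.40·0.9851 = 170.4 kg
LOI: 242.8·0.05080 + 212.7·0.2204 + 93.40·0.01490 + 111.0·0.4381 + 1829·0.002000 = 112.9 kg
batch − LOI leaves glass = 2489 − 112.9 = 2376 kg (equal to the oxide-mass sum)
wt % = 100 × oxide mass / glass mass

Glass mass = 2376 kg (batch 2489 − LOI 112.9).
Composition: B2O3 2.625%, BaO 6.979%, Al2O3 0.2309%, SiO2 82.99%, MgO 7.171%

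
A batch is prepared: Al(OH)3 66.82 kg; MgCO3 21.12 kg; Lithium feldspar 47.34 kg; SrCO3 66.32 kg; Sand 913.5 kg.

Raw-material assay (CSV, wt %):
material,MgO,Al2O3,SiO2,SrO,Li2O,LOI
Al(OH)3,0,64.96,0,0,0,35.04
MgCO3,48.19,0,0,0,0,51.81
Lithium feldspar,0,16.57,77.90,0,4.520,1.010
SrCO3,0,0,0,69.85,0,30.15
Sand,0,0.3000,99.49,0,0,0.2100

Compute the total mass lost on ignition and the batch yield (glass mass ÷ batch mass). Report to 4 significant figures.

LOI loss = 56.75 kg; glass = 1058 kg; yield = 94.91%

Mid-chain values are printed, with 4-significant-figure rounding, in the working; each numeric step keeps full float precision at every stage; every reported figure is rounded once only; derived quantities, including the yield, the totals, LOI, the five compositions, glass mass, are rebuilt using the weight values for 1058 kg of glass in full precision exactly as shown in the problem or answer text.
Material-by-material LOI:
  Al(OH)3: 66.82 × 0.3504 = 23.41 kg
  MgCO3: 21.12 × 0.5181 = 10.94 kg
  Lithium feldspar: 47.34 × 0.01010 = 0.4781 kg
  SrCO3: 66.32 × 0.3015 = 20.00 kg
  Sand: 913.5 × 0.002100 = 1.918 kg
Total LOI = 56.75 kg
Glass = batch − LOI = 1115 − 56.75 = 1058 kg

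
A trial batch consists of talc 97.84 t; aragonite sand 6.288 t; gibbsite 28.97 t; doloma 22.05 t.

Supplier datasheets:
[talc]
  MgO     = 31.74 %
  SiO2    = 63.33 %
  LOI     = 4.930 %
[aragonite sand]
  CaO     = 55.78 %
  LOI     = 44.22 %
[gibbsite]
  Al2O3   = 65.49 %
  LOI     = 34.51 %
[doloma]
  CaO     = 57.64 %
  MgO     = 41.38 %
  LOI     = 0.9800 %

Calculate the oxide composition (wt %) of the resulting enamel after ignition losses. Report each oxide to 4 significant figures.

All internal work runs at full float precision all the way through; mid-chain values are rounded to 4 significant figures as shown — each reported result takes a single rounding. Derived quantities (totals, the yield, the four compositions, glass mass, ignition loss) are re-derived from the weighed amounts at 137.3 t of glass at full precision precisely as stated by question or answer.
Oxide masses out of the charge:
  CaO: 6.288·0.5578 + 22.05·0.5764 = 16.22 t
  Al2O3: 28.97·0.6549 = 18.97 t
  MgO: 97.84·0.3174 + 22.05·0.4138 = 40.18 t
  SiO2: 97.84·0.6333 = 61.96 t
LOI: 97.84·0.04930 + 6.288·0.4422 + 28.97·0.3451 + 22.05·0.009800 = 17.82 t
Net of LOI, the glass mass = 155.1 − 17.82 = 137.3 t (equal to the oxide-mass sum)
each wt % is 100 × oxide ÷ glass

Glass mass = 137.3 t (batch 155.1 − LOI 17.82).
Composition: CaO 11.81%, Al2O3 13.82%, MgO 29.26%, SiO2 45.12%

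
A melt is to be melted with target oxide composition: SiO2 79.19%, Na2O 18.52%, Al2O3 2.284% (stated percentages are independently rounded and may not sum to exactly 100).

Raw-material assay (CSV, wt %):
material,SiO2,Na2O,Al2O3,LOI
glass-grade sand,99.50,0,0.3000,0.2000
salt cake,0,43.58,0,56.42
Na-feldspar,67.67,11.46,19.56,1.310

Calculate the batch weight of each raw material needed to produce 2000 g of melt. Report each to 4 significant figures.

Rounding to 4 significant digits extends to every in-between result as displayed. Exact precision is maintained at all times. Exactly one rounding lands on each reported value; the derived quantities are carried from the weighed amounts at 2000 g of glass in full precision (net glass mass, totals, three oxide percentages, ignition loss, yield) exactly as shown in the question or the answer.
Target oxide masses per 2000 g melt:
  SiO2: 79.19% × 2000 = 1584 g
  Na2O: 18.52% × 2000 = 370.4 g
  Al2O3: 2.284% × 2000 = 45.68 g
Checking each oxide sum using the reported weights, versus the basis set out (summed amounts equal target values given rounding of the digits):
  SiO2: 1448·0.9950 + 211.3·0.6767 = 1584 g (target 1584 g)
  Na2O: 794.4·0.4358 + 211.3·0.1146 = 370.4 g (target 370.4 g)
  Al2O3: 1448·0.003000 + 211.3·0.1956 = 45.67 g (target 45.68 g)
Glass mass check: batch Σ − ignition loss = 2000 g (the targets, summed, come to 2000 g; against the stated basis, 2000 g — rounding explains the deltas).
Adding the batch up: Σ batch = 2454 g; LOI loss = Σ batch·LOI = 453.9 g; yield: glass divided by total = 81.50%.

Batch per 2000 g melt:
  glass-grade sand: 1448 g
  salt cake: 794.4 g
  Na-feldspar: 211.3 g
Total batch = 2454 g; LOI loss = 453.9 g; yield = 81.50%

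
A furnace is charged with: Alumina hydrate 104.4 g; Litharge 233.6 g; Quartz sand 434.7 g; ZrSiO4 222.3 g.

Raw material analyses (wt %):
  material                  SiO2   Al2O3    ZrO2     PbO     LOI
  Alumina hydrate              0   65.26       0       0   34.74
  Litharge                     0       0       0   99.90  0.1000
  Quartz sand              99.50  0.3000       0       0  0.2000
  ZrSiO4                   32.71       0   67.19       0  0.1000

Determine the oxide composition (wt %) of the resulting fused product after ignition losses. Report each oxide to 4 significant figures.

Mid-chain values appear, rounded to 4 significant figures, in the printout; the whole derivation keeps full precision in every operation; every reported figure is rounded exactly once; all derived quantities are recomputed from the batch weights on 957.4 g of glass in full precision (the four compositions, the yield, net glass mass, ignition loss, totals), as they appear in the problem or answer text.
Mass of each oxide from the mix:
  SiO2: 434.7·0.9950 + 222.3·0.3271 = 505.2 g
  Al2O3: 104.4·0.6526 + 434.7·0.003000 = 69.44 g
  ZrO2: 222.3·0.6719 = 149.4 g
  PbO: 233.6·0.9990 = 233.4 g
LOI: 104.4·0.3474 + 233.6·0.001000 + 434.7·0.002000 + 222.3·0.001000 = 37.59 g
Glass mass = batch − LOI = 995.0 − 37.59 = 957.4 g (equal to the oxide-mass sum)
wt %: oxide over glass, times 100

Glass mass = 957.4 g (batch 995.0 − LOI 37.59).
Composition: SiO2 52.77%, Al2O3 7.252%, ZrO2 15.60%, PbO 24.37%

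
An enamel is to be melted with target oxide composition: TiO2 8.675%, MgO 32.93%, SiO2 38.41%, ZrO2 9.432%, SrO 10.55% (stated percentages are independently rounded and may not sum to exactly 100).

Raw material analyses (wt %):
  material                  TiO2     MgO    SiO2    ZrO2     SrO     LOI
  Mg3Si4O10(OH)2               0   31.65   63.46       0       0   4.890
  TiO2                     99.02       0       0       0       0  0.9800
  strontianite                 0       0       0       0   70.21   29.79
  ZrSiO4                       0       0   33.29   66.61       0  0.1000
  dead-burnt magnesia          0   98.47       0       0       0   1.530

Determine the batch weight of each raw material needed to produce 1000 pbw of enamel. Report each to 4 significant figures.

In-progress results are printed (rounded to four significant figures) at each printed step — exact precision is carried through every step; every reported figure takes just one rounding — the derived quantities, which include the totals, yield, five oxide percentages, net glass mass, LOI, are recomputed in exact precision, as written in either problem or answer, starting from the weights at 1000 pbw of glass.
Oxide-by-oxide targets in 1000 pbw enamel:
  TiO2: 8.675% × 1000 = 86.75 pbw
  MgO: 32.93% × 1000 = 329.3 pbw
  SiO2: 38.41% × 1000 = 384.1 pbw
  ZrO2: 9.432% × 1000 = 94.32 pbw
  SrO: 10.55% × 1000 = 105.5 pbw
Balance tally, oxide-wise, working from each reported weight, relative to the basis at hand (sums match the target masses given rounding of the digits):
  TiO2: 87.61·0.9902 = 86.75 pbw (target 86.75 pbw)
  MgO: 531.0·0.3165 + 163.7·0.9847 = 329.3 pbw (target 329.3 pbw)
  SiO2: 531.0·0.6346 + 141.6·0.3329 = 384.1 pbw (target 384.1 pbw)
  ZrO2: 141.6·0.6661 = 94.32 pbw (target 94.32 pbw)
  SrO: 150.3·0.7021 = 105.5 pbw (target 105.5 pbw)
Glass-mass bookkeeping: the batch minus its LOI: 1000 pbw (summing oxide targets gives 1000 pbw; stated basis 1000 pbw — deltas are rounding alone).
Batch grand total — Σ batch = 1074 pbw; LOI loss = Σ batch·LOI = 74.25 pbw; yield = glass ÷ total batch = 93.09%.

Batch per 1000 pbw enamel:
  Mg3Si4O10(OH)2: 531.0 pbw
  TiO2: 87.61 pbw
  strontianite: 150.3 pbw
  ZrSiO4: 141.6 pbw
  dead-burnt magnesia: 163.7 pbw
Total batch = 1074 pbw; LOI loss = 74.25 pbw; yield = 93.09%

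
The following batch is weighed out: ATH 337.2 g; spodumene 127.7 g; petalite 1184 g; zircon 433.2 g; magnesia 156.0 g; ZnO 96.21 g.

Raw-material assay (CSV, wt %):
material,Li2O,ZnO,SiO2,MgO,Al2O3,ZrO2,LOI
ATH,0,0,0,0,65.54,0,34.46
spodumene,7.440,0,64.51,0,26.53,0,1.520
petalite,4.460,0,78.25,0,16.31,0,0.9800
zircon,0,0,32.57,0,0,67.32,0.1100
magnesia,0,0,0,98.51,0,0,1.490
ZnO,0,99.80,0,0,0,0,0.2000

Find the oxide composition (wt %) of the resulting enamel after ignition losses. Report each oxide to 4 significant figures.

Values along the way are printed with 4-significant-figure rounding when written out — the whole derivation keeps exact precision from start to finish. Every reported figure is rounded exactly once. All derived quantities, which include glass mass, the six compositions, LOI, totals, yield, are carried at full float precision, as given in question or answer, from the weighed amounts per 2202 g of glass.
Oxide masses out of the charge:
  Li2O: 127.7·0.07440 + 1184·0.04460 = 62.31 g
  ZnO: 96.21·0.9980 = 96.02 g
  SiO2: 127.7·0.6451 + 1184·0.7825 + 433.2·0.3257 = 1150 g
  MgO: 156.0·0.9851 = 153.7 g
  Al2O3: 337.2·0.6554 + 127.7·0.2653 + 1184·0.1631 = 448.0 g
  ZrO2: 433.2·0.6732 = 291.6 g
LOI: 337.2·0.3446 + 127.7·0.01520 + 1184·0.009800 + 433.2·0.001100 + 156.0·0.01490 + 96.21·0.002000 = 132.7 g
batch − LOI leaves glass = 2334 − 132.7 = 2202 g (equal to the oxide-mass sum)
each oxide over glass, ×100, is wt %

Glass mass = 2202 g (batch 2334 − LOI 132.7).
Composition: Li2O 2.830%, ZnO 4.361%, SiO2 52.23%, MgO 6.980%, Al2O3 20.35%, ZrO2 13.25%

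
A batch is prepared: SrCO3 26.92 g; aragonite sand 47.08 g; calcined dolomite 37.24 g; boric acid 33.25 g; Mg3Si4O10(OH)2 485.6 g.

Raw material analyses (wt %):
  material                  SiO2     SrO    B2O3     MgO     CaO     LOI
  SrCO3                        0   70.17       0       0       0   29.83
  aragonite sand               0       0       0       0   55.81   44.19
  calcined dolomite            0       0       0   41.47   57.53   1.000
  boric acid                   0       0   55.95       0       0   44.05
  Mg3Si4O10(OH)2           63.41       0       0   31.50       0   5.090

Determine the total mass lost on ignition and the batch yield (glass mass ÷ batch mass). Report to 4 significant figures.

In-progress results are shown (rounded to 4 significant figures) within the worked lines; the whole derivation carries full float precision at all times; a single rounding completes every reported value; the derived quantities, including yield, five oxide percentages, totals, ignition loss, glass mass, are re-derived using the weight values for 561.5 g of glass in full precision as written in the problem or the answer.
Material-by-material LOI:
  SrCO3: 26.92 × 0.2983 = 8.030 g
  aragonite sand: 47.08 × 0.4419 = 20.80 g
  calcined dolomite: 37.24 × 0.01000 = 0.3724 g
  boric acid: 33.25 × 0.4405 = 14.65 g
  Mg3Si4O10(OH)2: 485.6 × 0.05090 = 24.72 g
Total LOI = 68.57 g
Glass = batch − LOI = 630.1 − 68.57 = 561.5 g

LOI loss = 68.57 g; glass = 561.5 g; yield = 89.12%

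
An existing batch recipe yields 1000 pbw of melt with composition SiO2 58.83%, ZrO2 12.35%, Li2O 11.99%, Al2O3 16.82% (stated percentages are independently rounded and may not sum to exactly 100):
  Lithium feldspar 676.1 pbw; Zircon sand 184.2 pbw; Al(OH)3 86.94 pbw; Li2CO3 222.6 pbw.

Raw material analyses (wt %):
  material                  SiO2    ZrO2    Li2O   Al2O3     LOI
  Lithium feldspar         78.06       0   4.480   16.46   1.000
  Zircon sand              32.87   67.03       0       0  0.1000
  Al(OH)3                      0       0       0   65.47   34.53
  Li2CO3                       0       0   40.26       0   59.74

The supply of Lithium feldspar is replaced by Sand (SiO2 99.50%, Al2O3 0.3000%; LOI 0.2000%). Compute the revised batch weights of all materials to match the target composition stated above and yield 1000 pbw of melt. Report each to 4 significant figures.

Revised batch per 1000 pbw melt:
  Sand: 530.4 pbw
  Zircon sand: 184.2 pbw
  Al(OH)3: 254.5 pbw
  Li2CO3: 297.8 pbw
Total batch = 1267 pbw; LOI loss = 267.0 pbw

Rounding to 4 significant figures extends to each in-between result as shown; all internal work keeps exact precision end to end — every reported figure is rounded just once. The derived quantities (yield, four oxide percentages, totals, LOI, glass mass) are carried using the weight values per 1000 pbw of glass in full float precision, as quoted within either problem or answer.
Per-oxide target masses for 1000 pbw melt:
  SiO2: 58.83% × 1000 = 588.3 pbw
  ZrO2: 12.35% × 1000 = 123.5 pbw
  Li2O: 11.99% × 1000 = 119.9 pbw
  Al2O3: 16.82% × 1000 = 168.2 pbw
Checking each oxide sum applying the batch weights above, relative to the basis at hand (sum by sum, the targets are met within answer rounding):
  SiO2: 530.4·0.9950 + 184.2·0.3287 = 588.3 pbw (target 588.3 pbw)
  ZrO2: 184.2·0.6703 = 123.5 pbw (target 123.5 pbw)
  Li2O: 297.8·0.4026 = 119.9 pbw (target 119.9 pbw)
  Al2O3: 530.4·0.003000 + 254.5·0.6547 = 168.2 pbw (target 168.2 pbw)
Auditing the glass mass value: Σ batch − LOI loss = 999.9 pbw (the Σ of target masses is 999.9 pbw; the stated basis being 1000 pbw — a pure rounding effect).
Total batch = Σ batch = 1267 pbw; LOI removed, Σ of batch·LOI: 267.0 pbw; yield = glass ÷ total batch = 78.92%.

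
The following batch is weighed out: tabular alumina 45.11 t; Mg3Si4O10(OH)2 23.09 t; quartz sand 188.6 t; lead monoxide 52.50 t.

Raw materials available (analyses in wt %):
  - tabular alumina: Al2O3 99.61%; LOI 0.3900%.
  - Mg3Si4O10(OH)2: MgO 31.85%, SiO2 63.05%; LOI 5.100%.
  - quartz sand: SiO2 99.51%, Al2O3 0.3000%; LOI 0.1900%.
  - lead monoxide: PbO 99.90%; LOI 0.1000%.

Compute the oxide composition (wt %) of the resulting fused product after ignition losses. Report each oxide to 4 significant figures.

Every computation maintains full float precision at every stage — intermediates are displayed rounded off to 4 significant figures in the working — each reported number takes a single rounding — the derived quantities, which include LOI, the totals, the yield, net glass mass, the four compositions, are rebuilt at full precision, as given in the problem or answer text, using the weight values at 307.5 t of glass.
Oxide-by-oxide delivered mass:
  MgO: 23.09·0.3185 = 7.354 t
  SiO2: 23.09·0.6305 + 188.6·0.9951 = 202.2 t
  Al2O3: 45.11·0.9961 + 188.6·0.003000 = 45.50 t
  PbO: 52.50·0.9990 = 52.45 t
LOI: 45.11·0.003900 + 23.09·0.05100 + 188.6·0.001900 + 52.50·0.001000 = 1.764 t
batch − LOI leaves glass = 309.3 − 1.764 = 307.5 t (equal to the oxide-mass sum)
each wt % is 100 × oxide ÷ glass

Glass mass = 307.5 t (batch 309.3 − LOI 1.764).
Composition: MgO 2.391%, SiO2 65.76%, Al2O3 14.79%, PbO 17.05%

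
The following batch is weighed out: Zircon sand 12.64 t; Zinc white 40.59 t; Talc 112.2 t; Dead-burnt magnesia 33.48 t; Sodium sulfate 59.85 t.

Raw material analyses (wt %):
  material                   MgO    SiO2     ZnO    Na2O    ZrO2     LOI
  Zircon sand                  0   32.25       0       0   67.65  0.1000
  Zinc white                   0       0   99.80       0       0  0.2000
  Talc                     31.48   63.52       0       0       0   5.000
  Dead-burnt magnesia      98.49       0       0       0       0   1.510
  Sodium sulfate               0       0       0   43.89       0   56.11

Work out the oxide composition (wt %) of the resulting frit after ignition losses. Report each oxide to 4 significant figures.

Glass mass = 219.0 t (batch 258.8 − LOI 39.79).
Composition: MgO 31.19%, SiO2 34.41%, ZnO 18.50%, Na2O 12.00%, ZrO2 3.905%

Mid-chain values appear with 4-significant-figure rounding within the worked lines — all arithmetic holds full precision from start to finish — every reported figure is rounded just once. The derived quantities (LOI, the five compositions, glass mass, the totals, the yield) are computed from the batch weights per 219.0 t of glass at full float precision, as they appear in the question or the answer.
What the batch supplies per oxide:
  MgO: 112.2·0.3148 + 33.48·0.9849 = 68.30 t
  SiO2: 12.64·0.3225 + 112.2·0.6352 = 75.35 t
  ZnO: 40.59·0.9980 = 40.51 t
  Na2O: 59.85·0.4389 = 26.27 t
  ZrO2: 12.64·0.6765 = 8.551 t
LOI: 12.64·0.001000 + 40.59·0.002000 + 112.2·0.05000 + 33.48·0.01510 + 59.85·0.5611 = 39.79 t
batch − LOI leaves glass = 258.8 − 39.79 = 219.0 t (matching Σ of the oxides)
percent share: oxide ÷ glass, ×100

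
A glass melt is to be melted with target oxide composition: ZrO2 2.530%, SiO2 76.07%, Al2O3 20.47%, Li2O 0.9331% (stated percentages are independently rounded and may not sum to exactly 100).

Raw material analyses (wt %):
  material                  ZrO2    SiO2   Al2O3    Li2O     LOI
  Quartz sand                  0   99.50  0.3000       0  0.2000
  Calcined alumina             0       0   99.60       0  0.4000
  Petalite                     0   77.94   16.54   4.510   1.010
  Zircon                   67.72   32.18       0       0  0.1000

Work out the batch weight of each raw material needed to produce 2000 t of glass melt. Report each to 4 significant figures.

The working math keeps full precision at all times; intermediates appear, with 4-significant-figure rounding, on the page; each reported figure receives exactly one rounding — all derived quantities, including LOI, four oxide percentages, net glass mass, yield, totals, are recomputed starting from the weights per 2000 t of glass in exact precision as set out in the problem or the answer.
Target oxide masses per 2000 t glass melt:
  ZrO2: 2.530% × 2000 = 50.60 t
  SiO2: 76.07% × 2000 = 1521 t
  Al2O3: 20.47% × 2000 = 409.4 t
  Li2O: 0.9331% × 2000 = 18.66 t
Sums-versus-targets review working from each reported weight, at the basis given (sum by sum, the targets are met up to rounding of the answer):
  ZrO2: 74.72·0.6772 = 50.60 t (target 50.60 t)
  SiO2: 1181·0.9950 + 413.8·0.7794 + 74.72·0.3218 = 1522 t (target 1521 t)
  Al2O3: 1181·0.003000 + 338.8·0.9960 + 413.8·0.1654 = 409.4 t (target 409.4 t)
  Li2O: 413.8·0.04510 = 18.66 t (target 18.66 t)
Glass-mass bookkeeping: net batch after ignition = 2000 t (per-oxide target masses sum to 2000 t; against the stated basis, 2000 t — a pure rounding effect).
Total batch = Σ batch = 2008 t; the LOI term Σ batch·LOI equals 7.971 t; yield: glass divided by total = 99.60%.

Batch per 2000 t glass melt:
  Quartz sand: 1181 t
  Calcined alumina: 338.8 t
  Petalite: 413.8 t
  Zircon: 74.72 t
Total batch = 2008 t; LOI loss = 7.971 t; yield = 99.60%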